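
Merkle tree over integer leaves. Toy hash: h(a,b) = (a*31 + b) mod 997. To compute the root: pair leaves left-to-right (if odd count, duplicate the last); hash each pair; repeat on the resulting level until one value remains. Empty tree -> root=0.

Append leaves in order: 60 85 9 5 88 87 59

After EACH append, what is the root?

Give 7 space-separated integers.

After append 60 (leaves=[60]):
  L0: [60]
  root=60
After append 85 (leaves=[60, 85]):
  L0: [60, 85]
  L1: h(60,85)=(60*31+85)%997=948 -> [948]
  root=948
After append 9 (leaves=[60, 85, 9]):
  L0: [60, 85, 9]
  L1: h(60,85)=(60*31+85)%997=948 h(9,9)=(9*31+9)%997=288 -> [948, 288]
  L2: h(948,288)=(948*31+288)%997=763 -> [763]
  root=763
After append 5 (leaves=[60, 85, 9, 5]):
  L0: [60, 85, 9, 5]
  L1: h(60,85)=(60*31+85)%997=948 h(9,5)=(9*31+5)%997=284 -> [948, 284]
  L2: h(948,284)=(948*31+284)%997=759 -> [759]
  root=759
After append 88 (leaves=[60, 85, 9, 5, 88]):
  L0: [60, 85, 9, 5, 88]
  L1: h(60,85)=(60*31+85)%997=948 h(9,5)=(9*31+5)%997=284 h(88,88)=(88*31+88)%997=822 -> [948, 284, 822]
  L2: h(948,284)=(948*31+284)%997=759 h(822,822)=(822*31+822)%997=382 -> [759, 382]
  L3: h(759,382)=(759*31+382)%997=980 -> [980]
  root=980
After append 87 (leaves=[60, 85, 9, 5, 88, 87]):
  L0: [60, 85, 9, 5, 88, 87]
  L1: h(60,85)=(60*31+85)%997=948 h(9,5)=(9*31+5)%997=284 h(88,87)=(88*31+87)%997=821 -> [948, 284, 821]
  L2: h(948,284)=(948*31+284)%997=759 h(821,821)=(821*31+821)%997=350 -> [759, 350]
  L3: h(759,350)=(759*31+350)%997=948 -> [948]
  root=948
After append 59 (leaves=[60, 85, 9, 5, 88, 87, 59]):
  L0: [60, 85, 9, 5, 88, 87, 59]
  L1: h(60,85)=(60*31+85)%997=948 h(9,5)=(9*31+5)%997=284 h(88,87)=(88*31+87)%997=821 h(59,59)=(59*31+59)%997=891 -> [948, 284, 821, 891]
  L2: h(948,284)=(948*31+284)%997=759 h(821,891)=(821*31+891)%997=420 -> [759, 420]
  L3: h(759,420)=(759*31+420)%997=21 -> [21]
  root=21

Answer: 60 948 763 759 980 948 21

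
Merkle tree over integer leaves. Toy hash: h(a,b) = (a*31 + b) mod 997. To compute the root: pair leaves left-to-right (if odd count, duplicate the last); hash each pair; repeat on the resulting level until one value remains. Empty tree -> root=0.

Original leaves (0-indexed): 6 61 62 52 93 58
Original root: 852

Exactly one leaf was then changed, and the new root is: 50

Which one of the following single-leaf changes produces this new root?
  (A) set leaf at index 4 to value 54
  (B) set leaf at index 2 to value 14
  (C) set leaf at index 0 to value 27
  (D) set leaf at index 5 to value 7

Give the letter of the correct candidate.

Answer: A

Derivation:
Original leaves: [6, 61, 62, 52, 93, 58]
Target new root: 50
Try each candidate change and compute the resulting root:
Candidate A: set leaf[4] = 54 -> leaves = [6, 61, 62, 52, 54, 58]
  L0: [6, 61, 62, 52, 54, 58]
  L1: h(6,61)=(6*31+61)%997=247 h(62,52)=(62*31+52)%997=977 h(54,58)=(54*31+58)%997=735 -> [247, 977, 735]
  L2: h(247,977)=(247*31+977)%997=658 h(735,735)=(735*31+735)%997=589 -> [658, 589]
  L3: h(658,589)=(658*31+589)%997=50 -> [50]
  root = 50 == target 50  ** MATCH **
Candidate B: set leaf[2] = 14 -> leaves = [6, 61, 14, 52, 93, 58]
  L0: [6, 61, 14, 52, 93, 58]
  L1: h(6,61)=(6*31+61)%997=247 h(14,52)=(14*31+52)%997=486 h(93,58)=(93*31+58)%997=947 -> [247, 486, 947]
  L2: h(247,486)=(247*31+486)%997=167 h(947,947)=(947*31+947)%997=394 -> [167, 394]
  L3: h(167,394)=(167*31+394)%997=586 -> [586]
  root = 586 != target 50
Candidate C: set leaf[0] = 27 -> leaves = [27, 61, 62, 52, 93, 58]
  L0: [27, 61, 62, 52, 93, 58]
  L1: h(27,61)=(27*31+61)%997=898 h(62,52)=(62*31+52)%997=977 h(93,58)=(93*31+58)%997=947 -> [898, 977, 947]
  L2: h(898,977)=(898*31+977)%997=899 h(947,947)=(947*31+947)%997=394 -> [899, 394]
  L3: h(899,394)=(899*31+394)%997=347 -> [347]
  root = 347 != target 50
Candidate D: set leaf[5] = 7 -> leaves = [6, 61, 62, 52, 93, 7]
  L0: [6, 61, 62, 52, 93, 7]
  L1: h(6,61)=(6*31+61)%997=247 h(62,52)=(62*31+52)%997=977 h(93,7)=(93*31+7)%997=896 -> [247, 977, 896]
  L2: h(247,977)=(247*31+977)%997=658 h(896,896)=(896*31+896)%997=756 -> [658, 756]
  L3: h(658,756)=(658*31+756)%997=217 -> [217]
  root = 217 != target 50
Candidate A produces the target root.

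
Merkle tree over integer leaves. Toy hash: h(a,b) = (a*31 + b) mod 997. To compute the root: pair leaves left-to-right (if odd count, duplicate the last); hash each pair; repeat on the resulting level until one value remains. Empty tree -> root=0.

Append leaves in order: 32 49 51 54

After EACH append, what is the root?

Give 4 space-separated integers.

Answer: 32 44 5 8

Derivation:
After append 32 (leaves=[32]):
  L0: [32]
  root=32
After append 49 (leaves=[32, 49]):
  L0: [32, 49]
  L1: h(32,49)=(32*31+49)%997=44 -> [44]
  root=44
After append 51 (leaves=[32, 49, 51]):
  L0: [32, 49, 51]
  L1: h(32,49)=(32*31+49)%997=44 h(51,51)=(51*31+51)%997=635 -> [44, 635]
  L2: h(44,635)=(44*31+635)%997=5 -> [5]
  root=5
After append 54 (leaves=[32, 49, 51, 54]):
  L0: [32, 49, 51, 54]
  L1: h(32,49)=(32*31+49)%997=44 h(51,54)=(51*31+54)%997=638 -> [44, 638]
  L2: h(44,638)=(44*31+638)%997=8 -> [8]
  root=8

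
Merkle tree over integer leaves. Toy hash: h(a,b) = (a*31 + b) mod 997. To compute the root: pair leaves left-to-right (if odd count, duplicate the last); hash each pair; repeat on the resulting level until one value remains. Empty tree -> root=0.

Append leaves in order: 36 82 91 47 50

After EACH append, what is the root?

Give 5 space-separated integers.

Answer: 36 201 170 126 271

Derivation:
After append 36 (leaves=[36]):
  L0: [36]
  root=36
After append 82 (leaves=[36, 82]):
  L0: [36, 82]
  L1: h(36,82)=(36*31+82)%997=201 -> [201]
  root=201
After append 91 (leaves=[36, 82, 91]):
  L0: [36, 82, 91]
  L1: h(36,82)=(36*31+82)%997=201 h(91,91)=(91*31+91)%997=918 -> [201, 918]
  L2: h(201,918)=(201*31+918)%997=170 -> [170]
  root=170
After append 47 (leaves=[36, 82, 91, 47]):
  L0: [36, 82, 91, 47]
  L1: h(36,82)=(36*31+82)%997=201 h(91,47)=(91*31+47)%997=874 -> [201, 874]
  L2: h(201,874)=(201*31+874)%997=126 -> [126]
  root=126
After append 50 (leaves=[36, 82, 91, 47, 50]):
  L0: [36, 82, 91, 47, 50]
  L1: h(36,82)=(36*31+82)%997=201 h(91,47)=(91*31+47)%997=874 h(50,50)=(50*31+50)%997=603 -> [201, 874, 603]
  L2: h(201,874)=(201*31+874)%997=126 h(603,603)=(603*31+603)%997=353 -> [126, 353]
  L3: h(126,353)=(126*31+353)%997=271 -> [271]
  root=271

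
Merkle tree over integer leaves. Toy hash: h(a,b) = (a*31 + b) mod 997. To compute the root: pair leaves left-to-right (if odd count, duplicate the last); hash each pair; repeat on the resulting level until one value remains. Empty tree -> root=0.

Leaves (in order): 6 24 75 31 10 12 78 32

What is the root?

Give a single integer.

L0: [6, 24, 75, 31, 10, 12, 78, 32]
L1: h(6,24)=(6*31+24)%997=210 h(75,31)=(75*31+31)%997=362 h(10,12)=(10*31+12)%997=322 h(78,32)=(78*31+32)%997=456 -> [210, 362, 322, 456]
L2: h(210,362)=(210*31+362)%997=890 h(322,456)=(322*31+456)%997=468 -> [890, 468]
L3: h(890,468)=(890*31+468)%997=142 -> [142]

Answer: 142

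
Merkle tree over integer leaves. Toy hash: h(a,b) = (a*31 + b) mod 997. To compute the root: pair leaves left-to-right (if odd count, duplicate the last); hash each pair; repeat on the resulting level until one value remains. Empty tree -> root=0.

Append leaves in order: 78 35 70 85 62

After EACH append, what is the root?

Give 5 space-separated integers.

After append 78 (leaves=[78]):
  L0: [78]
  root=78
After append 35 (leaves=[78, 35]):
  L0: [78, 35]
  L1: h(78,35)=(78*31+35)%997=459 -> [459]
  root=459
After append 70 (leaves=[78, 35, 70]):
  L0: [78, 35, 70]
  L1: h(78,35)=(78*31+35)%997=459 h(70,70)=(70*31+70)%997=246 -> [459, 246]
  L2: h(459,246)=(459*31+246)%997=517 -> [517]
  root=517
After append 85 (leaves=[78, 35, 70, 85]):
  L0: [78, 35, 70, 85]
  L1: h(78,35)=(78*31+35)%997=459 h(70,85)=(70*31+85)%997=261 -> [459, 261]
  L2: h(459,261)=(459*31+261)%997=532 -> [532]
  root=532
After append 62 (leaves=[78, 35, 70, 85, 62]):
  L0: [78, 35, 70, 85, 62]
  L1: h(78,35)=(78*31+35)%997=459 h(70,85)=(70*31+85)%997=261 h(62,62)=(62*31+62)%997=987 -> [459, 261, 987]
  L2: h(459,261)=(459*31+261)%997=532 h(987,987)=(987*31+987)%997=677 -> [532, 677]
  L3: h(532,677)=(532*31+677)%997=220 -> [220]
  root=220

Answer: 78 459 517 532 220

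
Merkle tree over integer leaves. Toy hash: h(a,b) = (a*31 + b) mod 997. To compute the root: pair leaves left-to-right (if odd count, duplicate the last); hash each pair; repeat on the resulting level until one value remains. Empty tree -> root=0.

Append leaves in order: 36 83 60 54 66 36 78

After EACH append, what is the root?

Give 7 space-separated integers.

After append 36 (leaves=[36]):
  L0: [36]
  root=36
After append 83 (leaves=[36, 83]):
  L0: [36, 83]
  L1: h(36,83)=(36*31+83)%997=202 -> [202]
  root=202
After append 60 (leaves=[36, 83, 60]):
  L0: [36, 83, 60]
  L1: h(36,83)=(36*31+83)%997=202 h(60,60)=(60*31+60)%997=923 -> [202, 923]
  L2: h(202,923)=(202*31+923)%997=206 -> [206]
  root=206
After append 54 (leaves=[36, 83, 60, 54]):
  L0: [36, 83, 60, 54]
  L1: h(36,83)=(36*31+83)%997=202 h(60,54)=(60*31+54)%997=917 -> [202, 917]
  L2: h(202,917)=(202*31+917)%997=200 -> [200]
  root=200
After append 66 (leaves=[36, 83, 60, 54, 66]):
  L0: [36, 83, 60, 54, 66]
  L1: h(36,83)=(36*31+83)%997=202 h(60,54)=(60*31+54)%997=917 h(66,66)=(66*31+66)%997=118 -> [202, 917, 118]
  L2: h(202,917)=(202*31+917)%997=200 h(118,118)=(118*31+118)%997=785 -> [200, 785]
  L3: h(200,785)=(200*31+785)%997=6 -> [6]
  root=6
After append 36 (leaves=[36, 83, 60, 54, 66, 36]):
  L0: [36, 83, 60, 54, 66, 36]
  L1: h(36,83)=(36*31+83)%997=202 h(60,54)=(60*31+54)%997=917 h(66,36)=(66*31+36)%997=88 -> [202, 917, 88]
  L2: h(202,917)=(202*31+917)%997=200 h(88,88)=(88*31+88)%997=822 -> [200, 822]
  L3: h(200,822)=(200*31+822)%997=43 -> [43]
  root=43
After append 78 (leaves=[36, 83, 60, 54, 66, 36, 78]):
  L0: [36, 83, 60, 54, 66, 36, 78]
  L1: h(36,83)=(36*31+83)%997=202 h(60,54)=(60*31+54)%997=917 h(66,36)=(66*31+36)%997=88 h(78,78)=(78*31+78)%997=502 -> [202, 917, 88, 502]
  L2: h(202,917)=(202*31+917)%997=200 h(88,502)=(88*31+502)%997=239 -> [200, 239]
  L3: h(200,239)=(200*31+239)%997=457 -> [457]
  root=457

Answer: 36 202 206 200 6 43 457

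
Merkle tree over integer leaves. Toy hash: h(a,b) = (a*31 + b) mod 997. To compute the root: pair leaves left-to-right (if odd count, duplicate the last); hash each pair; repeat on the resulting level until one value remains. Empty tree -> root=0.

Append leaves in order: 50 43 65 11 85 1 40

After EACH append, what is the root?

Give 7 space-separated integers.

After append 50 (leaves=[50]):
  L0: [50]
  root=50
After append 43 (leaves=[50, 43]):
  L0: [50, 43]
  L1: h(50,43)=(50*31+43)%997=596 -> [596]
  root=596
After append 65 (leaves=[50, 43, 65]):
  L0: [50, 43, 65]
  L1: h(50,43)=(50*31+43)%997=596 h(65,65)=(65*31+65)%997=86 -> [596, 86]
  L2: h(596,86)=(596*31+86)%997=616 -> [616]
  root=616
After append 11 (leaves=[50, 43, 65, 11]):
  L0: [50, 43, 65, 11]
  L1: h(50,43)=(50*31+43)%997=596 h(65,11)=(65*31+11)%997=32 -> [596, 32]
  L2: h(596,32)=(596*31+32)%997=562 -> [562]
  root=562
After append 85 (leaves=[50, 43, 65, 11, 85]):
  L0: [50, 43, 65, 11, 85]
  L1: h(50,43)=(50*31+43)%997=596 h(65,11)=(65*31+11)%997=32 h(85,85)=(85*31+85)%997=726 -> [596, 32, 726]
  L2: h(596,32)=(596*31+32)%997=562 h(726,726)=(726*31+726)%997=301 -> [562, 301]
  L3: h(562,301)=(562*31+301)%997=774 -> [774]
  root=774
After append 1 (leaves=[50, 43, 65, 11, 85, 1]):
  L0: [50, 43, 65, 11, 85, 1]
  L1: h(50,43)=(50*31+43)%997=596 h(65,11)=(65*31+11)%997=32 h(85,1)=(85*31+1)%997=642 -> [596, 32, 642]
  L2: h(596,32)=(596*31+32)%997=562 h(642,642)=(642*31+642)%997=604 -> [562, 604]
  L3: h(562,604)=(562*31+604)%997=80 -> [80]
  root=80
After append 40 (leaves=[50, 43, 65, 11, 85, 1, 40]):
  L0: [50, 43, 65, 11, 85, 1, 40]
  L1: h(50,43)=(50*31+43)%997=596 h(65,11)=(65*31+11)%997=32 h(85,1)=(85*31+1)%997=642 h(40,40)=(40*31+40)%997=283 -> [596, 32, 642, 283]
  L2: h(596,32)=(596*31+32)%997=562 h(642,283)=(642*31+283)%997=245 -> [562, 245]
  L3: h(562,245)=(562*31+245)%997=718 -> [718]
  root=718

Answer: 50 596 616 562 774 80 718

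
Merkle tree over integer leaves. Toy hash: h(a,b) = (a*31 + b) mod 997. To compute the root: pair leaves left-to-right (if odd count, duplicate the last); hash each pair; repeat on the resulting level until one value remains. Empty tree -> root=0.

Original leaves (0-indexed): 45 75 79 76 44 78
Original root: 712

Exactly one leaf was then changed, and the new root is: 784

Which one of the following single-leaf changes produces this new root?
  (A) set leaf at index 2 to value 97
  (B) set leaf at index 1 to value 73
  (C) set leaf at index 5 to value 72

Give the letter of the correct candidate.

Original leaves: [45, 75, 79, 76, 44, 78]
Target new root: 784
Try each candidate change and compute the resulting root:
Candidate A: set leaf[2] = 97 -> leaves = [45, 75, 97, 76, 44, 78]
  L0: [45, 75, 97, 76, 44, 78]
  L1: h(45,75)=(45*31+75)%997=473 h(97,76)=(97*31+76)%997=92 h(44,78)=(44*31+78)%997=445 -> [473, 92, 445]
  L2: h(473,92)=(473*31+92)%997=797 h(445,445)=(445*31+445)%997=282 -> [797, 282]
  L3: h(797,282)=(797*31+282)%997=64 -> [64]
  root = 64 != target 784
Candidate B: set leaf[1] = 73 -> leaves = [45, 73, 79, 76, 44, 78]
  L0: [45, 73, 79, 76, 44, 78]
  L1: h(45,73)=(45*31+73)%997=471 h(79,76)=(79*31+76)%997=531 h(44,78)=(44*31+78)%997=445 -> [471, 531, 445]
  L2: h(471,531)=(471*31+531)%997=177 h(445,445)=(445*31+445)%997=282 -> [177, 282]
  L3: h(177,282)=(177*31+282)%997=784 -> [784]
  root = 784 == target 784  ** MATCH **
Candidate C: set leaf[5] = 72 -> leaves = [45, 75, 79, 76, 44, 72]
  L0: [45, 75, 79, 76, 44, 72]
  L1: h(45,75)=(45*31+75)%997=473 h(79,76)=(79*31+76)%997=531 h(44,72)=(44*31+72)%997=439 -> [473, 531, 439]
  L2: h(473,531)=(473*31+531)%997=239 h(439,439)=(439*31+439)%997=90 -> [239, 90]
  L3: h(239,90)=(239*31+90)%997=520 -> [520]
  root = 520 != target 784
Candidate B produces the target root.

Answer: B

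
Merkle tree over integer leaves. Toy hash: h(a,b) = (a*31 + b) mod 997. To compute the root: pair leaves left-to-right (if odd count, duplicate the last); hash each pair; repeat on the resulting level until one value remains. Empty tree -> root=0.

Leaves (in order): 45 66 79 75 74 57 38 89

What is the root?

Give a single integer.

L0: [45, 66, 79, 75, 74, 57, 38, 89]
L1: h(45,66)=(45*31+66)%997=464 h(79,75)=(79*31+75)%997=530 h(74,57)=(74*31+57)%997=357 h(38,89)=(38*31+89)%997=270 -> [464, 530, 357, 270]
L2: h(464,530)=(464*31+530)%997=956 h(357,270)=(357*31+270)%997=370 -> [956, 370]
L3: h(956,370)=(956*31+370)%997=96 -> [96]

Answer: 96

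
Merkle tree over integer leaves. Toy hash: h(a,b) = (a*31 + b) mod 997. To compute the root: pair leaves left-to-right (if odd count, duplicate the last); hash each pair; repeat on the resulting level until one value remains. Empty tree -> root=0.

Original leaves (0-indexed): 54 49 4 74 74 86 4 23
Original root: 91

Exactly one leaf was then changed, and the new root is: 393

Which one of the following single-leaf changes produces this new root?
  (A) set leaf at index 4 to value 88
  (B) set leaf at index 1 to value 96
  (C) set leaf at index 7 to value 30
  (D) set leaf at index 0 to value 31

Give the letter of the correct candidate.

Answer: B

Derivation:
Original leaves: [54, 49, 4, 74, 74, 86, 4, 23]
Target new root: 393
Try each candidate change and compute the resulting root:
Candidate A: set leaf[4] = 88 -> leaves = [54, 49, 4, 74, 88, 86, 4, 23]
  L0: [54, 49, 4, 74, 88, 86, 4, 23]
  L1: h(54,49)=(54*31+49)%997=726 h(4,74)=(4*31+74)%997=198 h(88,86)=(88*31+86)%997=820 h(4,23)=(4*31+23)%997=147 -> [726, 198, 820, 147]
  L2: h(726,198)=(726*31+198)%997=770 h(820,147)=(820*31+147)%997=642 -> [770, 642]
  L3: h(770,642)=(770*31+642)%997=584 -> [584]
  root = 584 != target 393
Candidate B: set leaf[1] = 96 -> leaves = [54, 96, 4, 74, 74, 86, 4, 23]
  L0: [54, 96, 4, 74, 74, 86, 4, 23]
  L1: h(54,96)=(54*31+96)%997=773 h(4,74)=(4*31+74)%997=198 h(74,86)=(74*31+86)%997=386 h(4,23)=(4*31+23)%997=147 -> [773, 198, 386, 147]
  L2: h(773,198)=(773*31+198)%997=233 h(386,147)=(386*31+147)%997=149 -> [233, 149]
  L3: h(233,149)=(233*31+149)%997=393 -> [393]
  root = 393 == target 393  ** MATCH **
Candidate C: set leaf[7] = 30 -> leaves = [54, 49, 4, 74, 74, 86, 4, 30]
  L0: [54, 49, 4, 74, 74, 86, 4, 30]
  L1: h(54,49)=(54*31+49)%997=726 h(4,74)=(4*31+74)%997=198 h(74,86)=(74*31+86)%997=386 h(4,30)=(4*31+30)%997=154 -> [726, 198, 386, 154]
  L2: h(726,198)=(726*31+198)%997=770 h(386,154)=(386*31+154)%997=156 -> [770, 156]
  L3: h(770,156)=(770*31+156)%997=98 -> [98]
  root = 98 != target 393
Candidate D: set leaf[0] = 31 -> leaves = [31, 49, 4, 74, 74, 86, 4, 23]
  L0: [31, 49, 4, 74, 74, 86, 4, 23]
  L1: h(31,49)=(31*31+49)%997=13 h(4,74)=(4*31+74)%997=198 h(74,86)=(74*31+86)%997=386 h(4,23)=(4*31+23)%997=147 -> [13, 198, 386, 147]
  L2: h(13,198)=(13*31+198)%997=601 h(386,147)=(386*31+147)%997=149 -> [601, 149]
  L3: h(601,149)=(601*31+149)%997=834 -> [834]
  root = 834 != target 393
Candidate B produces the target root.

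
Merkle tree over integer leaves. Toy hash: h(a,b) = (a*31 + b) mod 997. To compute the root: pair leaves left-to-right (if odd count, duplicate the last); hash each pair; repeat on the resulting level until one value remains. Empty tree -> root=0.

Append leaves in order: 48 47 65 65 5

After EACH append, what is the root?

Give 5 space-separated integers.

After append 48 (leaves=[48]):
  L0: [48]
  root=48
After append 47 (leaves=[48, 47]):
  L0: [48, 47]
  L1: h(48,47)=(48*31+47)%997=538 -> [538]
  root=538
After append 65 (leaves=[48, 47, 65]):
  L0: [48, 47, 65]
  L1: h(48,47)=(48*31+47)%997=538 h(65,65)=(65*31+65)%997=86 -> [538, 86]
  L2: h(538,86)=(538*31+86)%997=812 -> [812]
  root=812
After append 65 (leaves=[48, 47, 65, 65]):
  L0: [48, 47, 65, 65]
  L1: h(48,47)=(48*31+47)%997=538 h(65,65)=(65*31+65)%997=86 -> [538, 86]
  L2: h(538,86)=(538*31+86)%997=812 -> [812]
  root=812
After append 5 (leaves=[48, 47, 65, 65, 5]):
  L0: [48, 47, 65, 65, 5]
  L1: h(48,47)=(48*31+47)%997=538 h(65,65)=(65*31+65)%997=86 h(5,5)=(5*31+5)%997=160 -> [538, 86, 160]
  L2: h(538,86)=(538*31+86)%997=812 h(160,160)=(160*31+160)%997=135 -> [812, 135]
  L3: h(812,135)=(812*31+135)%997=382 -> [382]
  root=382

Answer: 48 538 812 812 382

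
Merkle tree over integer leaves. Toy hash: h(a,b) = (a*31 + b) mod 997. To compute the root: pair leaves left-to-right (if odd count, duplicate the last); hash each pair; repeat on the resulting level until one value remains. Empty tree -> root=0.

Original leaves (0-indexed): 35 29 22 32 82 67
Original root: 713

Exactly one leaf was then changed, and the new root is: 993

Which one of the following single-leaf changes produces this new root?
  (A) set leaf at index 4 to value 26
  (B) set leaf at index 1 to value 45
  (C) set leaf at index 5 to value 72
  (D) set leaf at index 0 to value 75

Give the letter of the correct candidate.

Original leaves: [35, 29, 22, 32, 82, 67]
Target new root: 993
Try each candidate change and compute the resulting root:
Candidate A: set leaf[4] = 26 -> leaves = [35, 29, 22, 32, 26, 67]
  L0: [35, 29, 22, 32, 26, 67]
  L1: h(35,29)=(35*31+29)%997=117 h(22,32)=(22*31+32)%997=714 h(26,67)=(26*31+67)%997=873 -> [117, 714, 873]
  L2: h(117,714)=(117*31+714)%997=353 h(873,873)=(873*31+873)%997=20 -> [353, 20]
  L3: h(353,20)=(353*31+20)%997=993 -> [993]
  root = 993 == target 993  ** MATCH **
Candidate B: set leaf[1] = 45 -> leaves = [35, 45, 22, 32, 82, 67]
  L0: [35, 45, 22, 32, 82, 67]
  L1: h(35,45)=(35*31+45)%997=133 h(22,32)=(22*31+32)%997=714 h(82,67)=(82*31+67)%997=615 -> [133, 714, 615]
  L2: h(133,714)=(133*31+714)%997=849 h(615,615)=(615*31+615)%997=737 -> [849, 737]
  L3: h(849,737)=(849*31+737)%997=137 -> [137]
  root = 137 != target 993
Candidate C: set leaf[5] = 72 -> leaves = [35, 29, 22, 32, 82, 72]
  L0: [35, 29, 22, 32, 82, 72]
  L1: h(35,29)=(35*31+29)%997=117 h(22,32)=(22*31+32)%997=714 h(82,72)=(82*31+72)%997=620 -> [117, 714, 620]
  L2: h(117,714)=(117*31+714)%997=353 h(620,620)=(620*31+620)%997=897 -> [353, 897]
  L3: h(353,897)=(353*31+897)%997=873 -> [873]
  root = 873 != target 993
Candidate D: set leaf[0] = 75 -> leaves = [75, 29, 22, 32, 82, 67]
  L0: [75, 29, 22, 32, 82, 67]
  L1: h(75,29)=(75*31+29)%997=360 h(22,32)=(22*31+32)%997=714 h(82,67)=(82*31+67)%997=615 -> [360, 714, 615]
  L2: h(360,714)=(360*31+714)%997=907 h(615,615)=(615*31+615)%997=737 -> [907, 737]
  L3: h(907,737)=(907*31+737)%997=938 -> [938]
  root = 938 != target 993
Candidate A produces the target root.

Answer: A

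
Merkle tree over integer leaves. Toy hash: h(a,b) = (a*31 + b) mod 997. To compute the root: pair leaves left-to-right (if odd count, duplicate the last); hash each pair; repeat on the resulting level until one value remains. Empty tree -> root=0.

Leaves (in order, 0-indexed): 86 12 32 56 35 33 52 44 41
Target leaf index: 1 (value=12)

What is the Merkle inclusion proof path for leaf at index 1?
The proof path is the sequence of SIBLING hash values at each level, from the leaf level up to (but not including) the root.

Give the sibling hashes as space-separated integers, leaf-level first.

L0 (leaves): [86, 12, 32, 56, 35, 33, 52, 44, 41], target index=1
L1: h(86,12)=(86*31+12)%997=684 [pair 0] h(32,56)=(32*31+56)%997=51 [pair 1] h(35,33)=(35*31+33)%997=121 [pair 2] h(52,44)=(52*31+44)%997=659 [pair 3] h(41,41)=(41*31+41)%997=315 [pair 4] -> [684, 51, 121, 659, 315]
  Sibling for proof at L0: 86
L2: h(684,51)=(684*31+51)%997=318 [pair 0] h(121,659)=(121*31+659)%997=422 [pair 1] h(315,315)=(315*31+315)%997=110 [pair 2] -> [318, 422, 110]
  Sibling for proof at L1: 51
L3: h(318,422)=(318*31+422)%997=310 [pair 0] h(110,110)=(110*31+110)%997=529 [pair 1] -> [310, 529]
  Sibling for proof at L2: 422
L4: h(310,529)=(310*31+529)%997=169 [pair 0] -> [169]
  Sibling for proof at L3: 529
Root: 169
Proof path (sibling hashes from leaf to root): [86, 51, 422, 529]

Answer: 86 51 422 529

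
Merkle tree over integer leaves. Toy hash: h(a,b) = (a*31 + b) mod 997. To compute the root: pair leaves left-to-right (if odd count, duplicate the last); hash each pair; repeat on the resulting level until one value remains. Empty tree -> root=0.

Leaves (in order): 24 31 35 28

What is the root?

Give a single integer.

L0: [24, 31, 35, 28]
L1: h(24,31)=(24*31+31)%997=775 h(35,28)=(35*31+28)%997=116 -> [775, 116]
L2: h(775,116)=(775*31+116)%997=213 -> [213]

Answer: 213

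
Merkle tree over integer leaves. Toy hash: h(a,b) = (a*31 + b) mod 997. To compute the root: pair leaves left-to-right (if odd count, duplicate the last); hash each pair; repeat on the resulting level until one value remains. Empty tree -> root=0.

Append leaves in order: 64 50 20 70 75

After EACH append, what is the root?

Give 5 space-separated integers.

After append 64 (leaves=[64]):
  L0: [64]
  root=64
After append 50 (leaves=[64, 50]):
  L0: [64, 50]
  L1: h(64,50)=(64*31+50)%997=40 -> [40]
  root=40
After append 20 (leaves=[64, 50, 20]):
  L0: [64, 50, 20]
  L1: h(64,50)=(64*31+50)%997=40 h(20,20)=(20*31+20)%997=640 -> [40, 640]
  L2: h(40,640)=(40*31+640)%997=883 -> [883]
  root=883
After append 70 (leaves=[64, 50, 20, 70]):
  L0: [64, 50, 20, 70]
  L1: h(64,50)=(64*31+50)%997=40 h(20,70)=(20*31+70)%997=690 -> [40, 690]
  L2: h(40,690)=(40*31+690)%997=933 -> [933]
  root=933
After append 75 (leaves=[64, 50, 20, 70, 75]):
  L0: [64, 50, 20, 70, 75]
  L1: h(64,50)=(64*31+50)%997=40 h(20,70)=(20*31+70)%997=690 h(75,75)=(75*31+75)%997=406 -> [40, 690, 406]
  L2: h(40,690)=(40*31+690)%997=933 h(406,406)=(406*31+406)%997=31 -> [933, 31]
  L3: h(933,31)=(933*31+31)%997=41 -> [41]
  root=41

Answer: 64 40 883 933 41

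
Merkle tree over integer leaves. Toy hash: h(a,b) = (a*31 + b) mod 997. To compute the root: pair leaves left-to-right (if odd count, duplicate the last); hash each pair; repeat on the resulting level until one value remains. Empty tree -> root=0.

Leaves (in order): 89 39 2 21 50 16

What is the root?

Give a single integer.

L0: [89, 39, 2, 21, 50, 16]
L1: h(89,39)=(89*31+39)%997=804 h(2,21)=(2*31+21)%997=83 h(50,16)=(50*31+16)%997=569 -> [804, 83, 569]
L2: h(804,83)=(804*31+83)%997=82 h(569,569)=(569*31+569)%997=262 -> [82, 262]
L3: h(82,262)=(82*31+262)%997=810 -> [810]

Answer: 810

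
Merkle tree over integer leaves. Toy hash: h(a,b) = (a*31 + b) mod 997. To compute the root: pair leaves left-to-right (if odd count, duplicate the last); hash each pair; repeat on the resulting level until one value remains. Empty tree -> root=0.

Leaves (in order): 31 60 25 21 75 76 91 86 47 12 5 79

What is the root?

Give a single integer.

Answer: 228

Derivation:
L0: [31, 60, 25, 21, 75, 76, 91, 86, 47, 12, 5, 79]
L1: h(31,60)=(31*31+60)%997=24 h(25,21)=(25*31+21)%997=796 h(75,76)=(75*31+76)%997=407 h(91,86)=(91*31+86)%997=913 h(47,12)=(47*31+12)%997=472 h(5,79)=(5*31+79)%997=234 -> [24, 796, 407, 913, 472, 234]
L2: h(24,796)=(24*31+796)%997=543 h(407,913)=(407*31+913)%997=569 h(472,234)=(472*31+234)%997=908 -> [543, 569, 908]
L3: h(543,569)=(543*31+569)%997=453 h(908,908)=(908*31+908)%997=143 -> [453, 143]
L4: h(453,143)=(453*31+143)%997=228 -> [228]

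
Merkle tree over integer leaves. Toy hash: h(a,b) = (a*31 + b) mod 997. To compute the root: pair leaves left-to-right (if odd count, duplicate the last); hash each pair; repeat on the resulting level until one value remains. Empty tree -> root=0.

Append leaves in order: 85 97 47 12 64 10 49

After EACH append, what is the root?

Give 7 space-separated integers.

Answer: 85 738 454 419 759 28 599

Derivation:
After append 85 (leaves=[85]):
  L0: [85]
  root=85
After append 97 (leaves=[85, 97]):
  L0: [85, 97]
  L1: h(85,97)=(85*31+97)%997=738 -> [738]
  root=738
After append 47 (leaves=[85, 97, 47]):
  L0: [85, 97, 47]
  L1: h(85,97)=(85*31+97)%997=738 h(47,47)=(47*31+47)%997=507 -> [738, 507]
  L2: h(738,507)=(738*31+507)%997=454 -> [454]
  root=454
After append 12 (leaves=[85, 97, 47, 12]):
  L0: [85, 97, 47, 12]
  L1: h(85,97)=(85*31+97)%997=738 h(47,12)=(47*31+12)%997=472 -> [738, 472]
  L2: h(738,472)=(738*31+472)%997=419 -> [419]
  root=419
After append 64 (leaves=[85, 97, 47, 12, 64]):
  L0: [85, 97, 47, 12, 64]
  L1: h(85,97)=(85*31+97)%997=738 h(47,12)=(47*31+12)%997=472 h(64,64)=(64*31+64)%997=54 -> [738, 472, 54]
  L2: h(738,472)=(738*31+472)%997=419 h(54,54)=(54*31+54)%997=731 -> [419, 731]
  L3: h(419,731)=(419*31+731)%997=759 -> [759]
  root=759
After append 10 (leaves=[85, 97, 47, 12, 64, 10]):
  L0: [85, 97, 47, 12, 64, 10]
  L1: h(85,97)=(85*31+97)%997=738 h(47,12)=(47*31+12)%997=472 h(64,10)=(64*31+10)%997=0 -> [738, 472, 0]
  L2: h(738,472)=(738*31+472)%997=419 h(0,0)=(0*31+0)%997=0 -> [419, 0]
  L3: h(419,0)=(419*31+0)%997=28 -> [28]
  root=28
After append 49 (leaves=[85, 97, 47, 12, 64, 10, 49]):
  L0: [85, 97, 47, 12, 64, 10, 49]
  L1: h(85,97)=(85*31+97)%997=738 h(47,12)=(47*31+12)%997=472 h(64,10)=(64*31+10)%997=0 h(49,49)=(49*31+49)%997=571 -> [738, 472, 0, 571]
  L2: h(738,472)=(738*31+472)%997=419 h(0,571)=(0*31+571)%997=571 -> [419, 571]
  L3: h(419,571)=(419*31+571)%997=599 -> [599]
  root=599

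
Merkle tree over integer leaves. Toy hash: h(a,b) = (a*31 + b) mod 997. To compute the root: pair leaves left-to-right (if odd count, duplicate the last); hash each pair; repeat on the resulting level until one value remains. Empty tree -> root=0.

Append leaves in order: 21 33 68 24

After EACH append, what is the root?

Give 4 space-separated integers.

Answer: 21 684 449 405

Derivation:
After append 21 (leaves=[21]):
  L0: [21]
  root=21
After append 33 (leaves=[21, 33]):
  L0: [21, 33]
  L1: h(21,33)=(21*31+33)%997=684 -> [684]
  root=684
After append 68 (leaves=[21, 33, 68]):
  L0: [21, 33, 68]
  L1: h(21,33)=(21*31+33)%997=684 h(68,68)=(68*31+68)%997=182 -> [684, 182]
  L2: h(684,182)=(684*31+182)%997=449 -> [449]
  root=449
After append 24 (leaves=[21, 33, 68, 24]):
  L0: [21, 33, 68, 24]
  L1: h(21,33)=(21*31+33)%997=684 h(68,24)=(68*31+24)%997=138 -> [684, 138]
  L2: h(684,138)=(684*31+138)%997=405 -> [405]
  root=405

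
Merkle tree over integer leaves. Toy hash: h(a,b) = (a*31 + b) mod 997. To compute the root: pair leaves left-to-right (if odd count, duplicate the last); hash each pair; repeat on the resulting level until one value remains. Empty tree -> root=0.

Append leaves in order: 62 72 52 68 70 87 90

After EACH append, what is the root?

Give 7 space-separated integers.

Answer: 62 0 667 683 132 676 302

Derivation:
After append 62 (leaves=[62]):
  L0: [62]
  root=62
After append 72 (leaves=[62, 72]):
  L0: [62, 72]
  L1: h(62,72)=(62*31+72)%997=0 -> [0]
  root=0
After append 52 (leaves=[62, 72, 52]):
  L0: [62, 72, 52]
  L1: h(62,72)=(62*31+72)%997=0 h(52,52)=(52*31+52)%997=667 -> [0, 667]
  L2: h(0,667)=(0*31+667)%997=667 -> [667]
  root=667
After append 68 (leaves=[62, 72, 52, 68]):
  L0: [62, 72, 52, 68]
  L1: h(62,72)=(62*31+72)%997=0 h(52,68)=(52*31+68)%997=683 -> [0, 683]
  L2: h(0,683)=(0*31+683)%997=683 -> [683]
  root=683
After append 70 (leaves=[62, 72, 52, 68, 70]):
  L0: [62, 72, 52, 68, 70]
  L1: h(62,72)=(62*31+72)%997=0 h(52,68)=(52*31+68)%997=683 h(70,70)=(70*31+70)%997=246 -> [0, 683, 246]
  L2: h(0,683)=(0*31+683)%997=683 h(246,246)=(246*31+246)%997=893 -> [683, 893]
  L3: h(683,893)=(683*31+893)%997=132 -> [132]
  root=132
After append 87 (leaves=[62, 72, 52, 68, 70, 87]):
  L0: [62, 72, 52, 68, 70, 87]
  L1: h(62,72)=(62*31+72)%997=0 h(52,68)=(52*31+68)%997=683 h(70,87)=(70*31+87)%997=263 -> [0, 683, 263]
  L2: h(0,683)=(0*31+683)%997=683 h(263,263)=(263*31+263)%997=440 -> [683, 440]
  L3: h(683,440)=(683*31+440)%997=676 -> [676]
  root=676
After append 90 (leaves=[62, 72, 52, 68, 70, 87, 90]):
  L0: [62, 72, 52, 68, 70, 87, 90]
  L1: h(62,72)=(62*31+72)%997=0 h(52,68)=(52*31+68)%997=683 h(70,87)=(70*31+87)%997=263 h(90,90)=(90*31+90)%997=886 -> [0, 683, 263, 886]
  L2: h(0,683)=(0*31+683)%997=683 h(263,886)=(263*31+886)%997=66 -> [683, 66]
  L3: h(683,66)=(683*31+66)%997=302 -> [302]
  root=302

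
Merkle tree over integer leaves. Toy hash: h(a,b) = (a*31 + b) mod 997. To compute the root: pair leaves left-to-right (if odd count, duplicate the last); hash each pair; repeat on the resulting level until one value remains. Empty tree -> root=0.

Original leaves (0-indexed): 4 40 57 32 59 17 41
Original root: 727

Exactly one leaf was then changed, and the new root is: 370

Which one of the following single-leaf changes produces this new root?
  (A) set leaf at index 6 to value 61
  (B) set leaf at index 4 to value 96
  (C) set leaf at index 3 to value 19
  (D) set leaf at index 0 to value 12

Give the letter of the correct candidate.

Original leaves: [4, 40, 57, 32, 59, 17, 41]
Target new root: 370
Try each candidate change and compute the resulting root:
Candidate A: set leaf[6] = 61 -> leaves = [4, 40, 57, 32, 59, 17, 61]
  L0: [4, 40, 57, 32, 59, 17, 61]
  L1: h(4,40)=(4*31+40)%997=164 h(57,32)=(57*31+32)%997=802 h(59,17)=(59*31+17)%997=849 h(61,61)=(61*31+61)%997=955 -> [164, 802, 849, 955]
  L2: h(164,802)=(164*31+802)%997=901 h(849,955)=(849*31+955)%997=355 -> [901, 355]
  L3: h(901,355)=(901*31+355)%997=370 -> [370]
  root = 370 == target 370  ** MATCH **
Candidate B: set leaf[4] = 96 -> leaves = [4, 40, 57, 32, 96, 17, 41]
  L0: [4, 40, 57, 32, 96, 17, 41]
  L1: h(4,40)=(4*31+40)%997=164 h(57,32)=(57*31+32)%997=802 h(96,17)=(96*31+17)%997=2 h(41,41)=(41*31+41)%997=315 -> [164, 802, 2, 315]
  L2: h(164,802)=(164*31+802)%997=901 h(2,315)=(2*31+315)%997=377 -> [901, 377]
  L3: h(901,377)=(901*31+377)%997=392 -> [392]
  root = 392 != target 370
Candidate C: set leaf[3] = 19 -> leaves = [4, 40, 57, 19, 59, 17, 41]
  L0: [4, 40, 57, 19, 59, 17, 41]
  L1: h(4,40)=(4*31+40)%997=164 h(57,19)=(57*31+19)%997=789 h(59,17)=(59*31+17)%997=849 h(41,41)=(41*31+41)%997=315 -> [164, 789, 849, 315]
  L2: h(164,789)=(164*31+789)%997=888 h(849,315)=(849*31+315)%997=712 -> [888, 712]
  L3: h(888,712)=(888*31+712)%997=324 -> [324]
  root = 324 != target 370
Candidate D: set leaf[0] = 12 -> leaves = [12, 40, 57, 32, 59, 17, 41]
  L0: [12, 40, 57, 32, 59, 17, 41]
  L1: h(12,40)=(12*31+40)%997=412 h(57,32)=(57*31+32)%997=802 h(59,17)=(59*31+17)%997=849 h(41,41)=(41*31+41)%997=315 -> [412, 802, 849, 315]
  L2: h(412,802)=(412*31+802)%997=613 h(849,315)=(849*31+315)%997=712 -> [613, 712]
  L3: h(613,712)=(613*31+712)%997=772 -> [772]
  root = 772 != target 370
Candidate A produces the target root.

Answer: A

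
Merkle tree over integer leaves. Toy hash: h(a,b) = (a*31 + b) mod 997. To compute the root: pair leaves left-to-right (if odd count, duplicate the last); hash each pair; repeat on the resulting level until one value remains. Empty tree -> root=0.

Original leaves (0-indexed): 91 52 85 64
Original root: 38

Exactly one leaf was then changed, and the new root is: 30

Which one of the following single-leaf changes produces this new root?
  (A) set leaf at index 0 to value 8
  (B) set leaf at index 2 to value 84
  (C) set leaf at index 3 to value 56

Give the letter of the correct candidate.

Original leaves: [91, 52, 85, 64]
Target new root: 30
Try each candidate change and compute the resulting root:
Candidate A: set leaf[0] = 8 -> leaves = [8, 52, 85, 64]
  L0: [8, 52, 85, 64]
  L1: h(8,52)=(8*31+52)%997=300 h(85,64)=(85*31+64)%997=705 -> [300, 705]
  L2: h(300,705)=(300*31+705)%997=35 -> [35]
  root = 35 != target 30
Candidate B: set leaf[2] = 84 -> leaves = [91, 52, 84, 64]
  L0: [91, 52, 84, 64]
  L1: h(91,52)=(91*31+52)%997=879 h(84,64)=(84*31+64)%997=674 -> [879, 674]
  L2: h(879,674)=(879*31+674)%997=7 -> [7]
  root = 7 != target 30
Candidate C: set leaf[3] = 56 -> leaves = [91, 52, 85, 56]
  L0: [91, 52, 85, 56]
  L1: h(91,52)=(91*31+52)%997=879 h(85,56)=(85*31+56)%997=697 -> [879, 697]
  L2: h(879,697)=(879*31+697)%997=30 -> [30]
  root = 30 == target 30  ** MATCH **
Candidate C produces the target root.

Answer: C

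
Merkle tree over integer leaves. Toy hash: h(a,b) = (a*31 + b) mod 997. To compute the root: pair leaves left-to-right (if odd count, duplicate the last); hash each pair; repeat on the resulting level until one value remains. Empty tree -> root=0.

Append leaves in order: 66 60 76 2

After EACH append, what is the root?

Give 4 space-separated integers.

After append 66 (leaves=[66]):
  L0: [66]
  root=66
After append 60 (leaves=[66, 60]):
  L0: [66, 60]
  L1: h(66,60)=(66*31+60)%997=112 -> [112]
  root=112
After append 76 (leaves=[66, 60, 76]):
  L0: [66, 60, 76]
  L1: h(66,60)=(66*31+60)%997=112 h(76,76)=(76*31+76)%997=438 -> [112, 438]
  L2: h(112,438)=(112*31+438)%997=919 -> [919]
  root=919
After append 2 (leaves=[66, 60, 76, 2]):
  L0: [66, 60, 76, 2]
  L1: h(66,60)=(66*31+60)%997=112 h(76,2)=(76*31+2)%997=364 -> [112, 364]
  L2: h(112,364)=(112*31+364)%997=845 -> [845]
  root=845

Answer: 66 112 919 845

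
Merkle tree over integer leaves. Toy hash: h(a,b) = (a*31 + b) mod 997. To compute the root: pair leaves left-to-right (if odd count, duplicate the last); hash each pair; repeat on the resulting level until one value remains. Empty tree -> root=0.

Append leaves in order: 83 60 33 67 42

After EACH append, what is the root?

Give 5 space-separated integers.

Answer: 83 639 925 959 953

Derivation:
After append 83 (leaves=[83]):
  L0: [83]
  root=83
After append 60 (leaves=[83, 60]):
  L0: [83, 60]
  L1: h(83,60)=(83*31+60)%997=639 -> [639]
  root=639
After append 33 (leaves=[83, 60, 33]):
  L0: [83, 60, 33]
  L1: h(83,60)=(83*31+60)%997=639 h(33,33)=(33*31+33)%997=59 -> [639, 59]
  L2: h(639,59)=(639*31+59)%997=925 -> [925]
  root=925
After append 67 (leaves=[83, 60, 33, 67]):
  L0: [83, 60, 33, 67]
  L1: h(83,60)=(83*31+60)%997=639 h(33,67)=(33*31+67)%997=93 -> [639, 93]
  L2: h(639,93)=(639*31+93)%997=959 -> [959]
  root=959
After append 42 (leaves=[83, 60, 33, 67, 42]):
  L0: [83, 60, 33, 67, 42]
  L1: h(83,60)=(83*31+60)%997=639 h(33,67)=(33*31+67)%997=93 h(42,42)=(42*31+42)%997=347 -> [639, 93, 347]
  L2: h(639,93)=(639*31+93)%997=959 h(347,347)=(347*31+347)%997=137 -> [959, 137]
  L3: h(959,137)=(959*31+137)%997=953 -> [953]
  root=953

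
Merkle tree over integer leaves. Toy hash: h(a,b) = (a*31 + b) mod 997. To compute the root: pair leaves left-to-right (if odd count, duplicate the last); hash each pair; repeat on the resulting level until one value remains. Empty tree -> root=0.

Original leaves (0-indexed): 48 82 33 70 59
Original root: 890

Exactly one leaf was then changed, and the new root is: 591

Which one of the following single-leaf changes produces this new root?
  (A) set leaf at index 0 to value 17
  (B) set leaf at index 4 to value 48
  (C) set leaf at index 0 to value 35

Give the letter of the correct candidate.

Answer: A

Derivation:
Original leaves: [48, 82, 33, 70, 59]
Target new root: 591
Try each candidate change and compute the resulting root:
Candidate A: set leaf[0] = 17 -> leaves = [17, 82, 33, 70, 59]
  L0: [17, 82, 33, 70, 59]
  L1: h(17,82)=(17*31+82)%997=609 h(33,70)=(33*31+70)%997=96 h(59,59)=(59*31+59)%997=891 -> [609, 96, 891]
  L2: h(609,96)=(609*31+96)%997=32 h(891,891)=(891*31+891)%997=596 -> [32, 596]
  L3: h(32,596)=(32*31+596)%997=591 -> [591]
  root = 591 == target 591  ** MATCH **
Candidate B: set leaf[4] = 48 -> leaves = [48, 82, 33, 70, 48]
  L0: [48, 82, 33, 70, 48]
  L1: h(48,82)=(48*31+82)%997=573 h(33,70)=(33*31+70)%997=96 h(48,48)=(48*31+48)%997=539 -> [573, 96, 539]
  L2: h(573,96)=(573*31+96)%997=910 h(539,539)=(539*31+539)%997=299 -> [910, 299]
  L3: h(910,299)=(910*31+299)%997=593 -> [593]
  root = 593 != target 591
Candidate C: set leaf[0] = 35 -> leaves = [35, 82, 33, 70, 59]
  L0: [35, 82, 33, 70, 59]
  L1: h(35,82)=(35*31+82)%997=170 h(33,70)=(33*31+70)%997=96 h(59,59)=(59*31+59)%997=891 -> [170, 96, 891]
  L2: h(170,96)=(170*31+96)%997=381 h(891,891)=(891*31+891)%997=596 -> [381, 596]
  L3: h(381,596)=(381*31+596)%997=443 -> [443]
  root = 443 != target 591
Candidate A produces the target root.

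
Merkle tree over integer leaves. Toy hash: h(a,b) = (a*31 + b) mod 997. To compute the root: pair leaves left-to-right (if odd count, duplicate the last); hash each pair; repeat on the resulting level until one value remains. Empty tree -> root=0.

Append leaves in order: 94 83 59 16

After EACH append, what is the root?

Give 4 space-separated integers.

After append 94 (leaves=[94]):
  L0: [94]
  root=94
After append 83 (leaves=[94, 83]):
  L0: [94, 83]
  L1: h(94,83)=(94*31+83)%997=6 -> [6]
  root=6
After append 59 (leaves=[94, 83, 59]):
  L0: [94, 83, 59]
  L1: h(94,83)=(94*31+83)%997=6 h(59,59)=(59*31+59)%997=891 -> [6, 891]
  L2: h(6,891)=(6*31+891)%997=80 -> [80]
  root=80
After append 16 (leaves=[94, 83, 59, 16]):
  L0: [94, 83, 59, 16]
  L1: h(94,83)=(94*31+83)%997=6 h(59,16)=(59*31+16)%997=848 -> [6, 848]
  L2: h(6,848)=(6*31+848)%997=37 -> [37]
  root=37

Answer: 94 6 80 37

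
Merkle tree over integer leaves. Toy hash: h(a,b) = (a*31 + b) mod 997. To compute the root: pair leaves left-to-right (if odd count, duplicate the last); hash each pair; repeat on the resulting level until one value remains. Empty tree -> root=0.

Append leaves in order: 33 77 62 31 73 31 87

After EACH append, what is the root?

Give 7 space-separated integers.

Answer: 33 103 192 161 980 633 126

Derivation:
After append 33 (leaves=[33]):
  L0: [33]
  root=33
After append 77 (leaves=[33, 77]):
  L0: [33, 77]
  L1: h(33,77)=(33*31+77)%997=103 -> [103]
  root=103
After append 62 (leaves=[33, 77, 62]):
  L0: [33, 77, 62]
  L1: h(33,77)=(33*31+77)%997=103 h(62,62)=(62*31+62)%997=987 -> [103, 987]
  L2: h(103,987)=(103*31+987)%997=192 -> [192]
  root=192
After append 31 (leaves=[33, 77, 62, 31]):
  L0: [33, 77, 62, 31]
  L1: h(33,77)=(33*31+77)%997=103 h(62,31)=(62*31+31)%997=956 -> [103, 956]
  L2: h(103,956)=(103*31+956)%997=161 -> [161]
  root=161
After append 73 (leaves=[33, 77, 62, 31, 73]):
  L0: [33, 77, 62, 31, 73]
  L1: h(33,77)=(33*31+77)%997=103 h(62,31)=(62*31+31)%997=956 h(73,73)=(73*31+73)%997=342 -> [103, 956, 342]
  L2: h(103,956)=(103*31+956)%997=161 h(342,342)=(342*31+342)%997=974 -> [161, 974]
  L3: h(161,974)=(161*31+974)%997=980 -> [980]
  root=980
After append 31 (leaves=[33, 77, 62, 31, 73, 31]):
  L0: [33, 77, 62, 31, 73, 31]
  L1: h(33,77)=(33*31+77)%997=103 h(62,31)=(62*31+31)%997=956 h(73,31)=(73*31+31)%997=300 -> [103, 956, 300]
  L2: h(103,956)=(103*31+956)%997=161 h(300,300)=(300*31+300)%997=627 -> [161, 627]
  L3: h(161,627)=(161*31+627)%997=633 -> [633]
  root=633
After append 87 (leaves=[33, 77, 62, 31, 73, 31, 87]):
  L0: [33, 77, 62, 31, 73, 31, 87]
  L1: h(33,77)=(33*31+77)%997=103 h(62,31)=(62*31+31)%997=956 h(73,31)=(73*31+31)%997=300 h(87,87)=(87*31+87)%997=790 -> [103, 956, 300, 790]
  L2: h(103,956)=(103*31+956)%997=161 h(300,790)=(300*31+790)%997=120 -> [161, 120]
  L3: h(161,120)=(161*31+120)%997=126 -> [126]
  root=126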